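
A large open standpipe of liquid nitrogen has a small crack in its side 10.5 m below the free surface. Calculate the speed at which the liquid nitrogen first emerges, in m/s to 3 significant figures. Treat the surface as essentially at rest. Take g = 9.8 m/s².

v = 14.3 m/s

With the surface at rest and both surface and jet at atmospheric pressure, Bernoulli gives ρg h = ½ρv², so v = √(2gh) = √(2·9.8·10.5) = 14.3 m/s.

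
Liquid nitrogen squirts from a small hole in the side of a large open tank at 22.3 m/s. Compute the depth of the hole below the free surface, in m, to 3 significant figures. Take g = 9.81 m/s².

Torricelli: v = √(2gh), so h = v²/(2g).
h = 22.3²/(2·9.81) = 497/19.62 = 25.3 m.

h = 25.3 m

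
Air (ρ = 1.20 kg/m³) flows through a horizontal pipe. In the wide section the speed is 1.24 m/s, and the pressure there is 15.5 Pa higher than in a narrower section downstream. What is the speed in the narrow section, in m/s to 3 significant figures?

v₂ ≈ 5.23 m/s

Horizontal Bernoulli: P₁ + ½ρv₁² = P₂ + ½ρv₂², so v₂² = v₁² + 2(P₁ − P₂)/ρ.
v₂ = √(1.24² + 2·15.5/1.20) = √(1.54 + 25.8) = 5.23 m/s.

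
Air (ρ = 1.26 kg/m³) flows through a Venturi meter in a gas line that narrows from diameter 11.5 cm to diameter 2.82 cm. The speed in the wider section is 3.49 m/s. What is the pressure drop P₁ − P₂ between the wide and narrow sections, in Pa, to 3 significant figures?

Mass conservation (A₁v₁ = A₂v₂) gives v₂ = 3.49 × 104/6.25 = 58.0 m/s.
With no height change, Bernoulli's equation is P₁ + ½ρv₁² = P₂ + ½ρv₂².
P₁ − P₂ = ½·1.26·(58.0² − 3.49²) = ½·1.26·3360 = 2110 Pa.

ΔP ≈ 2110 Pa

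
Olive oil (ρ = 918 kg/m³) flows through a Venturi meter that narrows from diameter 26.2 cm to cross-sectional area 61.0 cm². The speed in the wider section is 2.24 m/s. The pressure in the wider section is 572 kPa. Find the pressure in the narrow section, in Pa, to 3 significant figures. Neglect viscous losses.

The volume flow rate is constant, so v₂ = (A₁/A₂)v₁ = (539/61.0)·2.24 = 19.8 m/s.
With no height change, Bernoulli's equation is P₁ + ½ρv₁² = P₂ + ½ρv₂².
P₂ = P₁ − ½ρ(v₂² − v₁²) = 572000 − ½·918·(19.8² − 2.24²) = 572000 − 178000 = 394000 Pa.

P₂ ≈ 394000 Pa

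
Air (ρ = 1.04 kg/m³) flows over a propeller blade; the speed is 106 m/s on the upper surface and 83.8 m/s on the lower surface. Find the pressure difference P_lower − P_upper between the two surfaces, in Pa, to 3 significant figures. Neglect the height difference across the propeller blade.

ΔP = 2190 Pa

With negligible Δh, P + ½ρv² is constant, so P_low − P_up = ½ρ(v_up² − v_low²).
ΔP = ½·1.04·(106² − 83.8²) = 2190 Pa.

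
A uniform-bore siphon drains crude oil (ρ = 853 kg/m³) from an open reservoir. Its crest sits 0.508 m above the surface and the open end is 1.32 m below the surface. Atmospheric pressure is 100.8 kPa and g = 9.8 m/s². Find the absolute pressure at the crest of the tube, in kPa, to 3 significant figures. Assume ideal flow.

Bernoulli surface→outlet gives ½v² = g·h_out, so v = √(2·9.8·1.32) = 5.09 m/s.
Continuity keeps v the same throughout the tube; from surface to crest, P_atm + 0 = P_top + ½ρv² + ρg·h_top.
P_top = 100800 − ½·853·5.09² − 853·9.8·0.508 = 85500 Pa.

P_top ≈ 85.5 kPa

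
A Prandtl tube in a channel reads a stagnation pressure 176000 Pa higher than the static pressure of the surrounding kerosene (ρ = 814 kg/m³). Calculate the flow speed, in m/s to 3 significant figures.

20.8 m/s

At the stagnation point the flow is brought to rest, so Bernoulli gives P_stag − P_static = ½ρv².
v = √(2ΔP/ρ) = √(2·176000/814) = 20.8 m/s.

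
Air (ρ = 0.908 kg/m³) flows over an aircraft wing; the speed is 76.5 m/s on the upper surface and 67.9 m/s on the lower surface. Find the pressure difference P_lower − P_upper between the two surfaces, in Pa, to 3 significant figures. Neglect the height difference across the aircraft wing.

564 Pa

The pressure is lower where the speed is higher: ΔP = ½ρ(v_up² − v_low²).
ΔP = ½·0.908·(76.5² − 67.9²) = 564 Pa.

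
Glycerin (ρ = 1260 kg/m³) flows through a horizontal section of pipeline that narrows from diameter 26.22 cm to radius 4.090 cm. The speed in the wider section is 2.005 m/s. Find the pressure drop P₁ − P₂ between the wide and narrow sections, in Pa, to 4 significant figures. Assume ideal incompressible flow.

264800 Pa

Continuity gives A₁v₁ = A₂v₂, so v₂ = (540.0 cm²)/(52.55 cm²) × 2.005 m/s = 20.60 m/s.
Bernoulli (h₁ = h₂): P₁ − P₂ = ½ρ(v₂² − v₁²).
P₁ − P₂ = ½·1260·(20.60² − 2.005²) = ½·1260·420.4 = 264800 Pa.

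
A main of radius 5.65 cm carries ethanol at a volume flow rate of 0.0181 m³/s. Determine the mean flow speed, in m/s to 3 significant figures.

v ≈ 1.80 m/s

Q = 0.0181 m³/s = 0.0181 m³/s.
v = Q/A = 0.0181 / 0.0100 = 1.80 m/s.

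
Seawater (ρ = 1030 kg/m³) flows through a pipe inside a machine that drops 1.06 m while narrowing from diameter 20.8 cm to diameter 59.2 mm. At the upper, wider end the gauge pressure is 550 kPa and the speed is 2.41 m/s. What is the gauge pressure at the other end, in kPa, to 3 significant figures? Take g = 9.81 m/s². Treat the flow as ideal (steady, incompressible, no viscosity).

By continuity, v₂ = v₁·A₁/A₂ = 2.41·(340/27.5) = 29.8 m/s.
Bernoulli: P₁ + ½ρv₁² + ρg h₁ = P₂ + ½ρv₂² + ρg h₂, so P₂ = P₁ + ½ρ(v₁² − v₂²) − ρg(h₂ − h₁).
P₂ = 550000 + ½·1030·(2.41² − 29.8²) − 1030·9.81·(−1.06) = 550000 + (-453000) − (-10700) = 108000 Pa.

P₂ ≈ 108 kPa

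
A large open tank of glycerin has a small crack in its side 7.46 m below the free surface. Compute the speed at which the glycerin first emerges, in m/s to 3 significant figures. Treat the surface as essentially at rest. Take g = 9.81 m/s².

v = 12.1 m/s

The surface is effectively still and both ends are open, so ½v² = gh and v = √(2·9.81·7.46) = 12.1 m/s.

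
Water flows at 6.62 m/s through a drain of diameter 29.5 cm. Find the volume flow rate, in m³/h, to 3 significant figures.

Q = A·v = 0.0683 m² × 6.62 m/s = 0.452 m³/s.
Converting: 0.452 m³/s × 3600 = 1630 m³/h.

1630 m³/h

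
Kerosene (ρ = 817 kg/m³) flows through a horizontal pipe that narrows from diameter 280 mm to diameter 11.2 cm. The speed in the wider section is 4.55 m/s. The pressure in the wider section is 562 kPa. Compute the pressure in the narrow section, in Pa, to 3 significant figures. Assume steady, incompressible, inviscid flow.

240000 Pa

By continuity, v₂ = v₁·A₁/A₂ = 4.55·(616/98.5) = 28.4 m/s.
Along the horizontal streamline, P + ½ρv² is constant.
P₂ = P₁ − ½ρ(v₂² − v₁²) = 562000 − ½·817·(28.4² − 4.55²) = 562000 − 322000 = 240000 Pa.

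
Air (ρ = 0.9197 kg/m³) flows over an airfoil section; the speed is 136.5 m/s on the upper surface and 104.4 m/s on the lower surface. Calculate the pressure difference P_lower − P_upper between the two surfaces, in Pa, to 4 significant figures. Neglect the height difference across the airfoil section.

ΔP ≈ 3556 Pa

The pressure is lower where the speed is higher: ΔP = ½ρ(v_up² − v_low²).
ΔP = ½·0.9197·(136.5² − 104.4²) = 3556 Pa.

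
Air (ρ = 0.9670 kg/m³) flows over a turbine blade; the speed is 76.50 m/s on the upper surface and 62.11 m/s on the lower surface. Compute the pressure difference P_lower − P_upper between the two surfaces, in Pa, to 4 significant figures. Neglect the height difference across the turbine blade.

With negligible Δh, P + ½ρv² is constant, so P_low − P_up = ½ρ(v_up² − v_low²).
ΔP = ½·0.9670·(76.50² − 62.11²) = 964.4 Pa.

ΔP ≈ 964.4 Pa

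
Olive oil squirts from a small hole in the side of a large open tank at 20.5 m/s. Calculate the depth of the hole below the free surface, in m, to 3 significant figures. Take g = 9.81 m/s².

h ≈ 21.4 m

For a small hole in a large open tank, ½v² = gh, giving h = v²/(2g).
h = 20.5²/(2·9.81) = 420/19.62 = 21.4 m.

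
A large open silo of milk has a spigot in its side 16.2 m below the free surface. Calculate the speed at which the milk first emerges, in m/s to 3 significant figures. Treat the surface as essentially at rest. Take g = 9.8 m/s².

17.8 m/s

The surface is effectively still and both ends are open, so ½v² = gh and v = √(2·9.8·16.2) = 17.8 m/s.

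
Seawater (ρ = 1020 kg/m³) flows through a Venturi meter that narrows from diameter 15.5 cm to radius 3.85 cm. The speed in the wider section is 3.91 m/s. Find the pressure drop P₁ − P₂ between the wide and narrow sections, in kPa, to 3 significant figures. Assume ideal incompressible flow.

By continuity, v₂ = v₁·A₁/A₂ = 3.91·(189/46.6) = 15.8 m/s.
The pipe is horizontal, so Bernoulli reduces to P₁ + ½ρv₁² = P₂ + ½ρv₂².
P₁ − P₂ = ½·1020·(15.8² − 3.91²) = ½·1020·236 = 120000 Pa.

ΔP ≈ 120 kPa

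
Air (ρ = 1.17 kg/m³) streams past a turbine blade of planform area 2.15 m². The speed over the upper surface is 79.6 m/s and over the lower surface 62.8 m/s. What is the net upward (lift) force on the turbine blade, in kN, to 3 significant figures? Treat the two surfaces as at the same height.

With equal heights on the two surfaces, Bernoulli gives P_lower − P_upper = ½ρ(v_upper² − v_lower²).
ΔP = ½·1.17·(79.6² − 62.8²) = 1400 Pa.
Lift = ΔP · A = 1400 × 2.15 = 3010 N.

F ≈ 3.01 kN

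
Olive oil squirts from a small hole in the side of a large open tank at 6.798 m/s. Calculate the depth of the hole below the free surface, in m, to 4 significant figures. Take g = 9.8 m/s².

For a small hole in a large open tank, ½v² = gh, giving h = v²/(2g).
h = 6.798²/(2·9.8) = 46.21/19.60 = 2.358 m.

h ≈ 2.358 m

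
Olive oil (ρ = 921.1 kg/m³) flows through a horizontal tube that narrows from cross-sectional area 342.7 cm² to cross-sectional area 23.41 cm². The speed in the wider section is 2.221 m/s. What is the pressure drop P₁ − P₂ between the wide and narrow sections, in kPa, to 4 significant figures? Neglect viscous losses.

Continuity gives A₁v₁ = A₂v₂, so v₂ = (342.7 cm²)/(23.41 cm²) × 2.221 m/s = 32.51 m/s.
Bernoulli (h₁ = h₂): P₁ − P₂ = ½ρ(v₂² − v₁²).
P₁ − P₂ = ½·921.1·(32.51² − 2.221²) = ½·921.1·1052 = 484600 Pa.

ΔP ≈ 484.6 kPa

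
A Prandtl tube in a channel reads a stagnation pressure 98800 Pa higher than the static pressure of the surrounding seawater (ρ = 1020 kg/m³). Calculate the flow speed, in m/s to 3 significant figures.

v ≈ 13.9 m/s

Bernoulli between the free stream and the stagnation point: ½ρv² = P_stag − P_static.
v = √(2ΔP/ρ) = √(2·98800/1020) = 13.9 m/s.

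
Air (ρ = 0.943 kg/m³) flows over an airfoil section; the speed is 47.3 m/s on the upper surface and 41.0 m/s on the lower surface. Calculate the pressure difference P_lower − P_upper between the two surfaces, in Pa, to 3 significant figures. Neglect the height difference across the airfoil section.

With negligible Δh, P + ½ρv² is constant, so P_low − P_up = ½ρ(v_up² − v_low²).
ΔP = ½·0.943·(47.3² − 41.0²) = 262 Pa.

ΔP ≈ 262 Pa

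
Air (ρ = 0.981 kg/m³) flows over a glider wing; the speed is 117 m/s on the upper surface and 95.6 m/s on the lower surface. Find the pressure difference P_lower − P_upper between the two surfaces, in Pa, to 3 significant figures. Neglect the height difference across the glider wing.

The pressure is lower where the speed is higher: ΔP = ½ρ(v_up² − v_low²).
ΔP = ½·0.981·(117² − 95.6²) = 2230 Pa.

ΔP ≈ 2230 Pa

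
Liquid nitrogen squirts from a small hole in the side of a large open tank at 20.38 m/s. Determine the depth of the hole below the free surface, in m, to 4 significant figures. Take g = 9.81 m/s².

h = 21.17 m

Inverting v = √(2gh) gives h = v² / 2g.
h = 20.38²/(2·9.81) = 415.3/19.62 = 21.17 m.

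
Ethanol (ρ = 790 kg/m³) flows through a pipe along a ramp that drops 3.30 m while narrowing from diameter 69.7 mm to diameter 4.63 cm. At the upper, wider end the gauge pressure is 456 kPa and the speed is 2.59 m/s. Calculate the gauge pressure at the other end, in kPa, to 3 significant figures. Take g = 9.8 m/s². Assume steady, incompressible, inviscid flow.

Mass conservation (A₁v₁ = A₂v₂) gives v₂ = 2.59 × 38.2/16.8 = 5.87 m/s.
Applying Bernoulli between the two ends and solving for P₂: P₂ = P₁ + ½ρ(v₁² − v₂²) − ρgΔh.
P₂ = 456000 + ½·790·(2.59² − 5.87²) − 790·9.8·(−3.30) = 456000 + (-11000) − (-25500) = 471000 Pa.

P₂ = 471 kPa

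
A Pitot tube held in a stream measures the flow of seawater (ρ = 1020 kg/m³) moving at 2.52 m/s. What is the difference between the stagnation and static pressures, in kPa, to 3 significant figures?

3.24 kPa

The dynamic pressure equals the rise in static pressure at the stagnation point: ΔP = ½ρv².
ΔP = ½·1020·2.52² = 3240 Pa.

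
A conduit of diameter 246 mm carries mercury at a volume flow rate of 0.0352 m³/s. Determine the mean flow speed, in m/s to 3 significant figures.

Q = 0.0352 m³/s = 0.0352 m³/s.
v = Q/A = 0.0352 / 0.0475 = 0.741 m/s.

v ≈ 0.741 m/s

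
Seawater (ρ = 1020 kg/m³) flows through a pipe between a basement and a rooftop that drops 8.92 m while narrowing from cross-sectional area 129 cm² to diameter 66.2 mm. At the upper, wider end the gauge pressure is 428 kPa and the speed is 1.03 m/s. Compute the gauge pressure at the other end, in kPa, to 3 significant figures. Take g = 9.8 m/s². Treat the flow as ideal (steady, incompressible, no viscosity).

P₂ ≈ 510 kPa

By continuity, v₂ = v₁·A₁/A₂ = 1.03·(129/34.4) = 3.86 m/s.
Applying Bernoulli between the two ends and solving for P₂: P₂ = P₁ + ½ρ(v₁² − v₂²) − ρgΔh.
P₂ = 428000 + ½·1020·(1.03² − 3.86²) − 1020·9.8·(−8.92) = 428000 + (-7060) − (-89200) = 510000 Pa.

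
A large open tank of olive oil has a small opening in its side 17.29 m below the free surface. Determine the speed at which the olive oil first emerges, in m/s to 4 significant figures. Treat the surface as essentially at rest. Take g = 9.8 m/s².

18.41 m/s

The surface is effectively still and both ends are open, so ½v² = gh and v = √(2·9.8·17.29) = 18.41 m/s.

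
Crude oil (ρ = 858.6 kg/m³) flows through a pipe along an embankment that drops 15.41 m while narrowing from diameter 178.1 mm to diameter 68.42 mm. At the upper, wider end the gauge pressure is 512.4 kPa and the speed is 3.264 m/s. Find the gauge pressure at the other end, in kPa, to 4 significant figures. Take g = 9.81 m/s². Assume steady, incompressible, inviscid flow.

By continuity, v₂ = v₁·A₁/A₂ = 3.264·(249.1/36.77) = 22.12 m/s.
Energy conservation along the streamline gives P₂ = P₁ − ½ρ(v₂² − v₁²) − ρg(h₂ − h₁).
P₂ = 512400 + ½·858.6·(3.264² − 22.12²) − 858.6·9.81·(−15.41) = 512400 + (-205400) − (-129800) = 436800 Pa.

436.8 kPa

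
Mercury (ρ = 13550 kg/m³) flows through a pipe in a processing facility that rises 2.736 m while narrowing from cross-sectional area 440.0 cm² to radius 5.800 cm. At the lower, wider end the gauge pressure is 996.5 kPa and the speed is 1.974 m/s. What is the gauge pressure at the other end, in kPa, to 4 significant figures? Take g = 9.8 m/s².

P₂ ≈ 202.0 kPa

The volume flow rate is constant, so v₂ = (A₁/A₂)v₁ = (440.0/105.7)·1.974 = 8.219 m/s.
Bernoulli: P₁ + ½ρv₁² + ρg h₁ = P₂ + ½ρv₂² + ρg h₂, so P₂ = P₁ + ½ρ(v₁² − v₂²) − ρg(h₂ − h₁).
P₂ = 996500 + ½·13550·(1.974² − 8.219²) − 13550·9.8·(+2.736) = 996500 + (-431200) − (363300) = 202000 Pa.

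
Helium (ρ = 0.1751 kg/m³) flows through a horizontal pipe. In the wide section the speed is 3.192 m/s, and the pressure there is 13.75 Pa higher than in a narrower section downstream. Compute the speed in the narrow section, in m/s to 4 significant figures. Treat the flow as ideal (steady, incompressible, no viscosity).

Horizontal Bernoulli: P₁ + ½ρv₁² = P₂ + ½ρv₂², so v₂² = v₁² + 2(P₁ − P₂)/ρ.
v₂ = √(3.192² + 2·13.75/0.1751) = √(10.19 + 157.1) = 12.93 m/s.

v₂ ≈ 12.93 m/s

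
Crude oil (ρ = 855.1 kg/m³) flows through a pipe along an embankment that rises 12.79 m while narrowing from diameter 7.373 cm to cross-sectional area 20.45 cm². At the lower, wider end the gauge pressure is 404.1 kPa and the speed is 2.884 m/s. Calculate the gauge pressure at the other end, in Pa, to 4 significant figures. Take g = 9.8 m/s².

The volume flow rate is constant, so v₂ = (A₁/A₂)v₁ = (42.70/20.45)·2.884 = 6.021 m/s.
Applying Bernoulli between the two ends and solving for P₂: P₂ = P₁ + ½ρ(v₁² − v₂²) − ρgΔh.
P₂ = 404100 + ½·855.1·(2.884² − 6.021²) − 855.1·9.8·(+12.79) = 404100 + (-11940) − (107200) = 285000 Pa.

P₂ ≈ 285000 Pa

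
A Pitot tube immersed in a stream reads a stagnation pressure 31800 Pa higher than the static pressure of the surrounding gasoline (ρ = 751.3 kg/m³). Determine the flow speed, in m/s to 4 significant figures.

Bernoulli between the free stream and the stagnation point: ½ρv² = P_stag − P_static.
v = √(2ΔP/ρ) = √(2·31800/751.3) = 9.201 m/s.

9.201 m/s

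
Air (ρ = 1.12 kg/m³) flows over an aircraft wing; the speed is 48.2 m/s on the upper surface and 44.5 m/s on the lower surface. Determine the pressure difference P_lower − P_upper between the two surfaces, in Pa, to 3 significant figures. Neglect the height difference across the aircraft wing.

ΔP = 192 Pa

The pressure is lower where the speed is higher: ΔP = ½ρ(v_up² − v_low²).
ΔP = ½·1.12·(48.2² − 44.5²) = 192 Pa.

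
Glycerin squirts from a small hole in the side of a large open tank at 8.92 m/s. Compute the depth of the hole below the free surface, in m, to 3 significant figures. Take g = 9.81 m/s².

h ≈ 4.06 m

For a small hole in a large open tank, ½v² = gh, giving h = v²/(2g).
h = 8.92²/(2·9.81) = 79.6/19.62 = 4.06 m.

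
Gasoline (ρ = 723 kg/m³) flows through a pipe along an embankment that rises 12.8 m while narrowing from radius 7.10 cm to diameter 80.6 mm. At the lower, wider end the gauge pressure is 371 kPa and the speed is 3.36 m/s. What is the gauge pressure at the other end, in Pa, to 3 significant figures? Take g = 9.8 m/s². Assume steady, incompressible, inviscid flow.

245000 Pa

Mass conservation (A₁v₁ = A₂v₂) gives v₂ = 3.36 × 158/51.0 = 10.4 m/s.
Energy conservation along the streamline gives P₂ = P₁ − ½ρ(v₂² − v₁²) − ρg(h₂ − h₁).
P₂ = 371000 + ½·723·(3.36² − 10.4²) − 723·9.8·(+12.8) = 371000 + (-35200) − (90700) = 245000 Pa.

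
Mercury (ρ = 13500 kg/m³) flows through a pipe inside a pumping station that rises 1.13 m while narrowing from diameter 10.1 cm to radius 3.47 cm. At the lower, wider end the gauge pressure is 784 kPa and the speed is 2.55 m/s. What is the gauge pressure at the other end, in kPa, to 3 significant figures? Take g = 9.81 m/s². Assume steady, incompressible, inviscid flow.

Continuity gives A₁v₁ = A₂v₂, so v₂ = (80.1 cm²)/(37.8 cm²) × 2.55 m/s = 5.40 m/s.
Bernoulli: P₁ + ½ρv₁² + ρg h₁ = P₂ + ½ρv₂² + ρg h₂, so P₂ = P₁ + ½ρ(v₁² − v₂²) − ρg(h₂ − h₁).
P₂ = 784000 + ½·13500·(2.55² − 5.40²) − 13500·9.81·(+1.13) = 784000 + (-153000) − (150000) = 481000 Pa.

481 kPa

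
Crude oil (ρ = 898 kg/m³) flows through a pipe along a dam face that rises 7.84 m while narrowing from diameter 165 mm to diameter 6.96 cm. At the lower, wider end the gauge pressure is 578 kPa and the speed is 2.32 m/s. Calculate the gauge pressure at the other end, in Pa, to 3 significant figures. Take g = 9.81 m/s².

P₂ ≈ 435000 Pa

The volume flow rate is constant, so v₂ = (A₁/A₂)v₁ = (214/38.0)·2.32 = 13.0 m/s.
Bernoulli: P₁ + ½ρv₁² + ρg h₁ = P₂ + ½ρv₂² + ρg h₂, so P₂ = P₁ + ½ρ(v₁² − v₂²) − ρg(h₂ − h₁).
P₂ = 578000 + ½·898·(2.32² − 13.0²) − 898·9.81·(+7.84) = 578000 + (-73900) − (69100) = 435000 Pa.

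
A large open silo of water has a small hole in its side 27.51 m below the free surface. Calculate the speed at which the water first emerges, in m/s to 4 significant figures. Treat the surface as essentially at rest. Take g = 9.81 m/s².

The surface is effectively still and both ends are open, so ½v² = gh and v = √(2·9.81·27.51) = 23.23 m/s.

v ≈ 23.23 m/s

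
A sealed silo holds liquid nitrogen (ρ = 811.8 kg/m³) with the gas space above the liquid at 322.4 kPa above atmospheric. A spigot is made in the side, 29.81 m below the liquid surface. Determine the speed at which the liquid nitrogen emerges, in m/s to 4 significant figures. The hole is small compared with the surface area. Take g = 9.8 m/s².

Take point 1 at the surface (v₁ ≈ 0) and point 2 at the hole (at atmospheric pressure). Bernoulli: P₁ + ρg h = P_atm + ½ρv₂².
With P₁ − P_atm = 322400 Pa, v₂ = √(2gh + 2ΔP/ρ) = √(2·9.8·29.81 + 2·322400/811.8) = 37.13 m/s.

v ≈ 37.13 m/s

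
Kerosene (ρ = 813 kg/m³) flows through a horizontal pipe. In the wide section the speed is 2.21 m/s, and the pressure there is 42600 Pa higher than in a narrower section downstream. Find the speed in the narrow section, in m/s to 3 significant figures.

v₂ = 10.5 m/s

Along the level pipe P + ½ρv² is conserved, hence v₂² = v₁² + 2(P₁ − P₂)/ρ.
v₂ = √(2.21² + 2·42600/813) = √(4.88 + 105) = 10.5 m/s.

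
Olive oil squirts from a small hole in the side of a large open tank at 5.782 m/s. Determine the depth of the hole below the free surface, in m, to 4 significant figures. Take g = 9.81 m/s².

h ≈ 1.704 m

Torricelli: v = √(2gh), so h = v²/(2g).
h = 5.782²/(2·9.81) = 33.43/19.62 = 1.704 m.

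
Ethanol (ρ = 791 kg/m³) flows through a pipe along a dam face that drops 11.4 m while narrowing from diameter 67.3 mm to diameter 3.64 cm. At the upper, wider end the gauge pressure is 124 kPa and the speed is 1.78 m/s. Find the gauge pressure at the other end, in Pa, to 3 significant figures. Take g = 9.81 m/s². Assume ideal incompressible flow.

Continuity gives A₁v₁ = A₂v₂, so v₂ = (35.6 cm²)/(10.4 cm²) × 1.78 m/s = 6.08 m/s.
Bernoulli: P₁ + ½ρv₁² + ρg h₁ = P₂ + ½ρv₂² + ρg h₂, so P₂ = P₁ + ½ρ(v₁² − v₂²) − ρg(h₂ − h₁).
P₂ = 124000 + ½·791·(1.78² − 6.08²) − 791·9.81·(−11.4) = 124000 + (-13400) − (-88500) = 199000 Pa.

P₂ ≈ 199000 Pa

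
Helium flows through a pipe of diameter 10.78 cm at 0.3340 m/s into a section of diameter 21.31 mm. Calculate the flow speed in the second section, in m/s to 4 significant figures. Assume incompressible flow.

The volume flow rate is constant, so v₂ = (A₁/A₂)v₁ = (91.27/3.567)·0.3340 = 8.547 m/s.

8.547 m/s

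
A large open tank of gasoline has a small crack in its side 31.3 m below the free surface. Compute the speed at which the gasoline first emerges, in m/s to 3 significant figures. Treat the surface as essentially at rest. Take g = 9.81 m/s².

24.8 m/s

Torricelli's result v = √(2gh) gives v = √(2·9.81·31.3) = 24.8 m/s.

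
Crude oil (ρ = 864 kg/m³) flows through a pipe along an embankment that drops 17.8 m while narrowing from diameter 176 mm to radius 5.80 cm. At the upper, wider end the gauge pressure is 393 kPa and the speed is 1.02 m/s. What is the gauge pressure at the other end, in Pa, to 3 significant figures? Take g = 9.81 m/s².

By continuity, v₂ = v₁·A₁/A₂ = 1.02·(243/106) = 2.35 m/s.
Applying Bernoulli between the two ends and solving for P₂: P₂ = P₁ + ½ρ(v₁² − v₂²) − ρgΔh.
P₂ = 393000 + ½·864·(1.02² − 2.35²) − 864·9.81·(−17.8) = 393000 + (-1930) − (-151000) = 542000 Pa.

P₂ ≈ 542000 Pa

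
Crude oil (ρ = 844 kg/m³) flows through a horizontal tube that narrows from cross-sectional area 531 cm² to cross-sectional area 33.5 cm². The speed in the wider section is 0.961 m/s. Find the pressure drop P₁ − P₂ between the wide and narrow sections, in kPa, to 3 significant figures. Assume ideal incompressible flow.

The volume flow rate is constant, so v₂ = (A₁/A₂)v₁ = (531/33.5)·0.961 = 15.2 m/s.
With no height change, Bernoulli's equation is P₁ + ½ρv₁² = P₂ + ½ρv₂².
P₁ − P₂ = ½·844·(15.2² − 0.961²) = ½·844·231 = 97500 Pa.

97.5 kPa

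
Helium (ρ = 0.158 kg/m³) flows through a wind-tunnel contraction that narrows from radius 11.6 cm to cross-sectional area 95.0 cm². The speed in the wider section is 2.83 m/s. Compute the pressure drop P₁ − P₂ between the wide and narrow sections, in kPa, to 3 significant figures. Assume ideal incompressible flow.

ΔP ≈ 0.0119 kPa

The volume flow rate is constant, so v₂ = (A₁/A₂)v₁ = (423/95.0)·2.83 = 12.6 m/s.
Bernoulli (h₁ = h₂): P₁ − P₂ = ½ρ(v₂² − v₁²).
P₁ − P₂ = ½·0.158·(12.6² − 2.83²) = ½·0.158·151 = 11.9 Pa.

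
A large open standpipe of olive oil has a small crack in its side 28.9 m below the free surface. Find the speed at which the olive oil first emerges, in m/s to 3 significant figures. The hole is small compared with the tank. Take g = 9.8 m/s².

The surface is effectively still and both ends are open, so ½v² = gh and v = √(2·9.8·28.9) = 23.8 m/s.

23.8 m/s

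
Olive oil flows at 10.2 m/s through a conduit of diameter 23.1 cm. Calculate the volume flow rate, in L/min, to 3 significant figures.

Q ≈ 25600 L/min

Q = A·v = 0.0419 m² × 10.2 m/s = 0.427 m³/s.
Converting: 0.427 m³/s × 60000 = 25600 L/min.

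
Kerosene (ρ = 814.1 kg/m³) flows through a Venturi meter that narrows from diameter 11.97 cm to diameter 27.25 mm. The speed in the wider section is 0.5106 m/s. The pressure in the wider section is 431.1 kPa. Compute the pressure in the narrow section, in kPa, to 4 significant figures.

The volume flow rate is constant, so v₂ = (A₁/A₂)v₁ = (112.5/5.832)·0.5106 = 9.852 m/s.
The pipe is horizontal, so Bernoulli reduces to P₁ + ½ρv₁² = P₂ + ½ρv₂².
P₂ = P₁ − ½ρ(v₂² − v₁²) = 431100 − ½·814.1·(9.852² − 0.5106²) = 431100 − 39410 = 391700 Pa.

391.7 kPa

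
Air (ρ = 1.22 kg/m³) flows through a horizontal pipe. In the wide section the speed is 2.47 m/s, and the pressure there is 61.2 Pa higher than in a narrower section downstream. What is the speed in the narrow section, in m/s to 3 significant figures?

v₂ = 10.3 m/s

Along the level pipe P + ½ρv² is conserved, hence v₂² = v₁² + 2(P₁ − P₂)/ρ.
v₂ = √(2.47² + 2·61.2/1.22) = √(6.10 + 100) = 10.3 m/s.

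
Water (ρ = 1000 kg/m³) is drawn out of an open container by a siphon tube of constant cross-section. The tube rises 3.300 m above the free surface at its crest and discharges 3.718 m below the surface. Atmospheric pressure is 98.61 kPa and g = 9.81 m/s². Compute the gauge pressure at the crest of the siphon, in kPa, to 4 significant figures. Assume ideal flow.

From the surface to the outlet (both open to atmosphere, surface at rest): v = √(2g·h_out) = √(2·9.81·3.718) = 8.541 m/s.
The bore is uniform, so the speed at the crest is the same v. Bernoulli surface→crest: P_atm = P_top + ½ρv² + ρg·h_top.
P_top = 98610 − ½·1000·8.541² − 1000·9.81·3.300 = 29760 Pa. So P_gauge = P_top − P_atm = -68850 Pa.

P_gauge = -68.85 kPa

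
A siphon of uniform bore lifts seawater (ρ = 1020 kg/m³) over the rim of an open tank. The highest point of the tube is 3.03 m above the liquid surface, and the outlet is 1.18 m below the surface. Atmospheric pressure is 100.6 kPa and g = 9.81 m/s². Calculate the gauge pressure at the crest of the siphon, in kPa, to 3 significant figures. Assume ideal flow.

P_gauge = -42.1 kPa

Bernoulli surface→outlet gives ½v² = g·h_out, so v = √(2·9.81·1.18) = 4.81 m/s.
The bore is uniform, so the speed at the crest is the same v. Bernoulli surface→crest: P_atm = P_top + ½ρv² + ρg·h_top.
P_top = 100600 − ½·1020·4.81² − 1020·9.81·3.03 = 58500 Pa. So P_gauge = P_top − P_atm = -42100 Pa.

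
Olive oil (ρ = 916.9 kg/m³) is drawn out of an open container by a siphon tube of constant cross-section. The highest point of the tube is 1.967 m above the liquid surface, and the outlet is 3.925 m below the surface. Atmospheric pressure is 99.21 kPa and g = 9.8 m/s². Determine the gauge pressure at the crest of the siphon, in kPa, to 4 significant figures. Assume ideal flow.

P_gauge ≈ -52.94 kPa

Bernoulli surface→outlet gives ½v² = g·h_out, so v = √(2·9.8·3.925) = 8.771 m/s.
Continuity keeps v the same throughout the tube; from surface to crest, P_atm + 0 = P_top + ½ρv² + ρg·h_top.
P_top = 99210 − ½·916.9·8.771² − 916.9·9.8·1.967 = 46270 Pa. So P_gauge = P_top − P_atm = -52940 Pa.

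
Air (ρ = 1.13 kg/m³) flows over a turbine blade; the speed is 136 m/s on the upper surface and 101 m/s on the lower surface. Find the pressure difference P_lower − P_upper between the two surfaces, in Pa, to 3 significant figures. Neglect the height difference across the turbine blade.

With negligible Δh, P + ½ρv² is constant, so P_low − P_up = ½ρ(v_up² − v_low²).
ΔP = ½·1.13·(136² − 101²) = 4690 Pa.

ΔP ≈ 4690 Pa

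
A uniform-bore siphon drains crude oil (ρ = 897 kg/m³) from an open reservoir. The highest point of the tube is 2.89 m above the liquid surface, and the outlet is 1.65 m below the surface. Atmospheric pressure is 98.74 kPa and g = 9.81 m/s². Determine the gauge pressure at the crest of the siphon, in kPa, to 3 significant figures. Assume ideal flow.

-40.0 kPa

The outlet speed comes from Torricelli: v = √(2g·1.65) = 5.69 m/s.
Continuity keeps v the same throughout the tube; from surface to crest, P_atm + 0 = P_top + ½ρv² + ρg·h_top.
P_top = 98740 − ½·897·5.69² − 897·9.81·2.89 = 58800 Pa. So P_gauge = P_top − P_atm = -40000 Pa.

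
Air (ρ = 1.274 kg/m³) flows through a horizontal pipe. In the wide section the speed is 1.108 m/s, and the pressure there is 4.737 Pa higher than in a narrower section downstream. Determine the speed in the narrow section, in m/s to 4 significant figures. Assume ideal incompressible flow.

Horizontal Bernoulli: P₁ + ½ρv₁² = P₂ + ½ρv₂², so v₂² = v₁² + 2(P₁ − P₂)/ρ.
v₂ = √(1.108² + 2·4.737/1.274) = √(1.228 + 7.436) = 2.943 m/s.

v₂ ≈ 2.943 m/s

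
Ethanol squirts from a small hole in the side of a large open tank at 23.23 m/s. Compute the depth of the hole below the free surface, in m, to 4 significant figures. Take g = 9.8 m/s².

For a small hole in a large open tank, ½v² = gh, giving h = v²/(2g).
h = 23.23²/(2·9.8) = 539.6/19.60 = 27.53 m.

27.53 m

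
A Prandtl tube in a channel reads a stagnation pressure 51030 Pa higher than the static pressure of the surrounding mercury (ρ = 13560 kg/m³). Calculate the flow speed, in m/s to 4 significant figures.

2.743 m/s

At the stagnation point the flow is brought to rest, so Bernoulli gives P_stag − P_static = ½ρv².
v = √(2ΔP/ρ) = √(2·51030/13560) = 2.743 m/s.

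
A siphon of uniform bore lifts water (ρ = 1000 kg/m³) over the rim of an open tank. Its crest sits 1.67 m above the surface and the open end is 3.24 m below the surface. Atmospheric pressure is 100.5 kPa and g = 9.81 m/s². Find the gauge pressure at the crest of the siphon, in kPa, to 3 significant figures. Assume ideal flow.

P_gauge ≈ -48.2 kPa

Bernoulli surface→outlet gives ½v² = g·h_out, so v = √(2·9.81·3.24) = 7.97 m/s.
With constant cross-section the crest speed equals v; applying Bernoulli from the surface up to the crest, P_top = P_atm − ½ρv² − ρg·h_top.
P_top = 100500 − ½·1000·7.97² − 1000·9.81·1.67 = 52300 Pa. So P_gauge = P_top − P_atm = -48200 Pa.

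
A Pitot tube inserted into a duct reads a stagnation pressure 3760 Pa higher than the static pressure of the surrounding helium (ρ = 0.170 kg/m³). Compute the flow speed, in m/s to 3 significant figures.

The dynamic pressure equals the rise in static pressure at the stagnation point: ΔP = ½ρv².
v = √(2ΔP/ρ) = √(2·3760/0.170) = 210 m/s.

v = 210 m/s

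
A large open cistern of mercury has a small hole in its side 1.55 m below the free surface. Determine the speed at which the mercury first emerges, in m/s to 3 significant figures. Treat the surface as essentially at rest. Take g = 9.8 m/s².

With the surface at rest and both surface and jet at atmospheric pressure, Bernoulli gives ρg h = ½ρv², so v = √(2gh) = √(2·9.8·1.55) = 5.51 m/s.

v ≈ 5.51 m/s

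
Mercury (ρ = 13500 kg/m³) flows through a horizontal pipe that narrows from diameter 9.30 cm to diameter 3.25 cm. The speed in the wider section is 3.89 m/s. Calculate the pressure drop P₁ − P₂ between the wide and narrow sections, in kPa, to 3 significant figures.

Mass conservation (A₁v₁ = A₂v₂) gives v₂ = 3.89 × 67.9/8.30 = 31.9 m/s.
The pipe is horizontal, so Bernoulli reduces to P₁ + ½ρv₁² = P₂ + ½ρv₂².
P₁ − P₂ = ½·13500·(31.9² − 3.89²) = ½·13500·999 = 6750000 Pa.

ΔP = 6750 kPa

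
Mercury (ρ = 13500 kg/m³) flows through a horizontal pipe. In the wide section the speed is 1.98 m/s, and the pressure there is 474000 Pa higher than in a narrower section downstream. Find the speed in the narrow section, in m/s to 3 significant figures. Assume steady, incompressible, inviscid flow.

With h₁ = h₂, rearranging Bernoulli gives v₂ = √(v₁² + 2ΔP/ρ).
v₂ = √(1.98² + 2·474000/13500) = √(3.92 + 70.2) = 8.61 m/s.

v₂ ≈ 8.61 m/s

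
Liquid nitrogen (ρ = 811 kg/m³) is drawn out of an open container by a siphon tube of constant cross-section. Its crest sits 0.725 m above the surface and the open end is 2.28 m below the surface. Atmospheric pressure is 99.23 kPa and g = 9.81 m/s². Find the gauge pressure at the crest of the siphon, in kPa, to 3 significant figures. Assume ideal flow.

Bernoulli surface→outlet gives ½v² = g·h_out, so v = √(2·9.81·2.28) = 6.69 m/s.
Continuity keeps v the same throughout the tube; from surface to crest, P_atm + 0 = P_top + ½ρv² + ρg·h_top.
P_top = 99230 − ½·811·6.69² − 811·9.81·0.725 = 75300 Pa. So P_gauge = P_top − P_atm = -23900 Pa.

P_gauge ≈ -23.9 kPa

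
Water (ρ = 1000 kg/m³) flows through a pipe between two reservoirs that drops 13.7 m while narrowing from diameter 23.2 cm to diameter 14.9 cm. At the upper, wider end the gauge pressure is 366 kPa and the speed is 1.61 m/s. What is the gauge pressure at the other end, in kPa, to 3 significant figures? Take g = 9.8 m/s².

P₂ ≈ 494 kPa

The volume flow rate is constant, so v₂ = (A₁/A₂)v₁ = (423/174)·1.61 = 3.90 m/s.
Bernoulli: P₁ + ½ρv₁² + ρg h₁ = P₂ + ½ρv₂² + ρg h₂, so P₂ = P₁ + ½ρ(v₁² − v₂²) − ρg(h₂ − h₁).
P₂ = 366000 + ½·1000·(1.61² − 3.90²) − 1000·9.8·(−13.7) = 366000 + (-6320) − (-134000) = 494000 Pa.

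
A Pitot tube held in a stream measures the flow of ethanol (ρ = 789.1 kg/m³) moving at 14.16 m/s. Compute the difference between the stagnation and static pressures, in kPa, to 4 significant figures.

The dynamic pressure equals the rise in static pressure at the stagnation point: ΔP = ½ρv².
ΔP = ½·789.1·14.16² = 79110 Pa.

ΔP ≈ 79.11 kPa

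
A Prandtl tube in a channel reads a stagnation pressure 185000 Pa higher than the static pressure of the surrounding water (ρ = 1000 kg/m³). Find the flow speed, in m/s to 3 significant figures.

19.2 m/s

At the stagnation point the flow is brought to rest, so Bernoulli gives P_stag − P_static = ½ρv².
v = √(2ΔP/ρ) = √(2·185000/1000) = 19.2 m/s.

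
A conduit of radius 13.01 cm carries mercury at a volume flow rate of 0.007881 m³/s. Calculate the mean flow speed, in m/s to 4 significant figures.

Q = 0.007881 m³/s = 0.007881 m³/s.
v = Q/A = 0.007881 / 0.05317 = 0.1482 m/s.

v ≈ 0.1482 m/s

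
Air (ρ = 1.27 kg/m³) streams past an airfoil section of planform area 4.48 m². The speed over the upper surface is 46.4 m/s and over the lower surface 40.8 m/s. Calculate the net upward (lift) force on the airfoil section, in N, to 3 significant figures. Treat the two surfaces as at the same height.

The faster flow above has the lower pressure; Bernoulli (same height) gives ΔP = ½ρ(v_up² − v_low²).
ΔP = ½·1.27·(46.4² − 40.8²) = 310 Pa.
Lift = ΔP · A = 310 × 4.48 = 1390 N.

F = 1390 N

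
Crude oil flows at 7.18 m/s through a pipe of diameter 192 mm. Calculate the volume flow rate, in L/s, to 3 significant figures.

Q = A·v = 0.0290 m² × 7.18 m/s = 0.208 m³/s.
Converting: 0.208 m³/s × 1000 = 208 L/s.

Q = 208 L/s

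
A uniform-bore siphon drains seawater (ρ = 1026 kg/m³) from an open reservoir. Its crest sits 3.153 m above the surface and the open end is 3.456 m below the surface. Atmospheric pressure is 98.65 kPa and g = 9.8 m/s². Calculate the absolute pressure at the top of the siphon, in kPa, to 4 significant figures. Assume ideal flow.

P_top ≈ 32.20 kPa

The outlet speed comes from Torricelli: v = √(2g·3.456) = 8.230 m/s.
The bore is uniform, so the speed at the crest is the same v. Bernoulli surface→crest: P_atm = P_top + ½ρv² + ρg·h_top.
P_top = 98650 − ½·1026·8.230² − 1026·9.8·3.153 = 32200 Pa.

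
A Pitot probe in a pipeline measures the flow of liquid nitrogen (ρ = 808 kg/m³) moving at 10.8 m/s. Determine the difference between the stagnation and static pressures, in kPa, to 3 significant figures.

47.1 kPa

Bernoulli between the free stream and the stagnation point: ½ρv² = P_stag − P_static.
ΔP = ½·808·10.8² = 47100 Pa.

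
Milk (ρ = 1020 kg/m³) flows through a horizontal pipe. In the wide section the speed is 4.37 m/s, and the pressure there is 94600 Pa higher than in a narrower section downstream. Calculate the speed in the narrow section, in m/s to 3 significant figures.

v₂ ≈ 14.3 m/s

Horizontal Bernoulli: P₁ + ½ρv₁² = P₂ + ½ρv₂², so v₂² = v₁² + 2(P₁ − P₂)/ρ.
v₂ = √(4.37² + 2·94600/1020) = √(19.1 + 185) = 14.3 m/s.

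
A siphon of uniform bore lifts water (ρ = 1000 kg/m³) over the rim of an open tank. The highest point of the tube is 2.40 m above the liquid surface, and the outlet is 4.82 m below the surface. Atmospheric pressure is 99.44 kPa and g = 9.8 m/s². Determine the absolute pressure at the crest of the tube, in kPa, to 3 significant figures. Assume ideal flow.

28.7 kPa

Bernoulli surface→outlet gives ½v² = g·h_out, so v = √(2·9.8·4.82) = 9.72 m/s.
With constant cross-section the crest speed equals v; applying Bernoulli from the surface up to the crest, P_top = P_atm − ½ρv² − ρg·h_top.
P_top = 99440 − ½·1000·9.72² − 1000·9.8·2.40 = 28700 Pa.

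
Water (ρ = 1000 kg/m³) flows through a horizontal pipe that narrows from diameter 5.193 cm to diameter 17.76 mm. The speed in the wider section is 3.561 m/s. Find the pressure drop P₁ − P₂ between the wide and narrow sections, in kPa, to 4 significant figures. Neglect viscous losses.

ΔP ≈ 457.1 kPa

Continuity gives A₁v₁ = A₂v₂, so v₂ = (21.18 cm²)/(2.477 cm²) × 3.561 m/s = 30.45 m/s.
Bernoulli (h₁ = h₂): P₁ − P₂ = ½ρ(v₂² − v₁²).
P₁ − P₂ = ½·1000·(30.45² − 3.561²) = ½·1000·914.2 = 457100 Pa.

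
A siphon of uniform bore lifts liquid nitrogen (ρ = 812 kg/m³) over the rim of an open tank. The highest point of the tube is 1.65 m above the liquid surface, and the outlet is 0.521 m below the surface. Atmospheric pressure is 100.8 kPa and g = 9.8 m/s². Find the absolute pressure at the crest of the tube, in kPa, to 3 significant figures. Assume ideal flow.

P_top ≈ 83.5 kPa

The outlet speed comes from Torricelli: v = √(2g·0.521) = 3.20 m/s.
With constant cross-section the crest speed equals v; applying Bernoulli from the surface up to the crest, P_top = P_atm − ½ρv² − ρg·h_top.
P_top = 100800 − ½·812·3.20² − 812·9.8·1.65 = 83500 Pa.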